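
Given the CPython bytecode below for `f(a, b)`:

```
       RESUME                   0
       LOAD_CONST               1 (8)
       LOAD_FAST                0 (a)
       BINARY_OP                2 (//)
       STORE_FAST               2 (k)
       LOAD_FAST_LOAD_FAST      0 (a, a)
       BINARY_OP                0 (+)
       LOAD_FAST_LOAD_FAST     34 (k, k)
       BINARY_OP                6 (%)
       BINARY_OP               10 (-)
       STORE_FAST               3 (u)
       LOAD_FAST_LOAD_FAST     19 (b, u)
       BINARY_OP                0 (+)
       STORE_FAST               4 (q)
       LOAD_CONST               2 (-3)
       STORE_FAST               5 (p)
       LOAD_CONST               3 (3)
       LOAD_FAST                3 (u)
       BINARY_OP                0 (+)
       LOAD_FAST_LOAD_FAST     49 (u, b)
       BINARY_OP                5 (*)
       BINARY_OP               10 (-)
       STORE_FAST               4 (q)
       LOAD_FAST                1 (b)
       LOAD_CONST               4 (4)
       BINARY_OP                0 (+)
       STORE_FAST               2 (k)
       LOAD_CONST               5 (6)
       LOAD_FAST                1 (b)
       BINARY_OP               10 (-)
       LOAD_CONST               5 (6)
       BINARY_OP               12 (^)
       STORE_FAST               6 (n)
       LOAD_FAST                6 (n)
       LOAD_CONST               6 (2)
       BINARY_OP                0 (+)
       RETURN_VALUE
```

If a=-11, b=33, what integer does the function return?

LOAD_CONST → push 8. Stack: [8]
LOAD_FAST a → push -11. Stack: [8, -11]
BINARY_OP // → 8 // -11 = -1. Stack: [-1]
STORE_FAST k → k=-1. Stack: []
LOAD_FAST_LOAD_FAST a,a → push -11,-11. Stack: [-11, -11]
BINARY_OP + → -11 + -11 = -22. Stack: [-22]
LOAD_FAST_LOAD_FAST k,k → push -1,-1. Stack: [-22, -1, -1]
BINARY_OP % → -1 % -1 = 0. Stack: [-22, 0]
BINARY_OP - → -22 - 0 = -22. Stack: [-22]
STORE_FAST u → u=-22. Stack: []
LOAD_FAST_LOAD_FAST b,u → push 33,-22. Stack: [33, -22]
BINARY_OP + → 33 + -22 = 11. Stack: [11]
STORE_FAST q → q=11. Stack: []
LOAD_CONST → push -3. Stack: [-3]
STORE_FAST p → p=-3. Stack: []
LOAD_CONST → push 3. Stack: [3]
LOAD_FAST u → push -22. Stack: [3, -22]
BINARY_OP + → 3 + -22 = -19. Stack: [-19]
LOAD_FAST_LOAD_FAST u,b → push -22,33. Stack: [-19, -22, 33]
BINARY_OP * → -22 * 33 = -726. Stack: [-19, -726]
BINARY_OP - → -19 - -726 = 707. Stack: [707]
STORE_FAST q → q=707. Stack: []
LOAD_FAST b → push 33. Stack: [33]
LOAD_CONST → push 4. Stack: [33, 4]
BINARY_OP + → 33 + 4 = 37. Stack: [37]
STORE_FAST k → k=37. Stack: []
LOAD_CONST → push 6. Stack: [6]
LOAD_FAST b → push 33. Stack: [6, 33]
BINARY_OP - → 6 - 33 = -27. Stack: [-27]
LOAD_CONST → push 6. Stack: [-27, 6]
BINARY_OP ^ → -27 ^ 6 = -29. Stack: [-29]
STORE_FAST n → n=-29. Stack: []
LOAD_FAST n → push -29. Stack: [-29]
LOAD_CONST → push 2. Stack: [-29, 2]
BINARY_OP + → -29 + 2 = -27. Stack: [-27]
RETURN_VALUE → return -27.

-27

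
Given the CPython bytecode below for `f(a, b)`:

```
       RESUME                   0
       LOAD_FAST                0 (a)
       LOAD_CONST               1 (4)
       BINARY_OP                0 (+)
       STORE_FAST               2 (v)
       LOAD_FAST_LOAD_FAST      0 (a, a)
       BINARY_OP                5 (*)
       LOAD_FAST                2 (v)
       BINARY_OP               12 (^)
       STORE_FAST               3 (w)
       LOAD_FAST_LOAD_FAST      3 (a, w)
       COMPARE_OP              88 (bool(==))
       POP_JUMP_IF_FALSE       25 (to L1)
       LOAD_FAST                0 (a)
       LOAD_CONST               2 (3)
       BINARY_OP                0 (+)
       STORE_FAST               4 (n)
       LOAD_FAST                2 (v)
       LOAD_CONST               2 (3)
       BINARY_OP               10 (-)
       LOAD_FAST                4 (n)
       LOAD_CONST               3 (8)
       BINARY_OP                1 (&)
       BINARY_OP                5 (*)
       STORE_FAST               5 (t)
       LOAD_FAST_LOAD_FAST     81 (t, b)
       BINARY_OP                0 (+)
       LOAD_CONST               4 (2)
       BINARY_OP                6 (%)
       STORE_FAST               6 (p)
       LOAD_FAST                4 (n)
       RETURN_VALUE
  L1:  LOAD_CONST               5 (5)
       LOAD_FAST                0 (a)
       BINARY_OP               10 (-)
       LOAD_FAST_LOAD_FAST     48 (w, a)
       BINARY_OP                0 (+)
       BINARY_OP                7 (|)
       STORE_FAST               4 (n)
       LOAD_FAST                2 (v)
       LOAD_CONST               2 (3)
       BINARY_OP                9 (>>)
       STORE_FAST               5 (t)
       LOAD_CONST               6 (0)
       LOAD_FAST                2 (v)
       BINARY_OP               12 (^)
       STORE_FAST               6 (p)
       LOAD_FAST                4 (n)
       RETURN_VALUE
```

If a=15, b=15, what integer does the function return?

-9

LOAD_FAST a → push 15. Stack: [15]
LOAD_CONST → push 4. Stack: [15, 4]
BINARY_OP + → 15 + 4 = 19. Stack: [19]
STORE_FAST v → v=19. Stack: []
LOAD_FAST_LOAD_FAST a,a → push 15,15. Stack: [15, 15]
BINARY_OP * → 15 * 15 = 225. Stack: [225]
LOAD_FAST v → push 19. Stack: [225, 19]
BINARY_OP ^ → 225 ^ 19 = 242. Stack: [242]
STORE_FAST w → w=242. Stack: []
LOAD_FAST_LOAD_FAST a,w → push 15,242. Stack: [15, 242]
COMPARE_OP bool(==) → 15 vs 242 = False. Stack: [False]
POP_JUMP_IF_FALSE → pop False; jump. Stack: []
LOAD_CONST → push 5. Stack: [5]
LOAD_FAST a → push 15. Stack: [5, 15]
BINARY_OP - → 5 - 15 = -10. Stack: [-10]
LOAD_FAST_LOAD_FAST w,a → push 242,15. Stack: [-10, 242, 15]
BINARY_OP + → 242 + 15 = 257. Stack: [-10, 257]
BINARY_OP | → -10 | 257 = -9. Stack: [-9]
STORE_FAST n → n=-9. Stack: []
LOAD_FAST v → push 19. Stack: [19]
LOAD_CONST → push 3. Stack: [19, 3]
BINARY_OP >> → 19 >> 3 = 2. Stack: [2]
STORE_FAST t → t=2. Stack: []
LOAD_CONST → push 0. Stack: [0]
LOAD_FAST v → push 19. Stack: [0, 19]
BINARY_OP ^ → 0 ^ 19 = 19. Stack: [19]
STORE_FAST p → p=19. Stack: []
LOAD_FAST n → push -9. Stack: [-9]
RETURN_VALUE → return -9.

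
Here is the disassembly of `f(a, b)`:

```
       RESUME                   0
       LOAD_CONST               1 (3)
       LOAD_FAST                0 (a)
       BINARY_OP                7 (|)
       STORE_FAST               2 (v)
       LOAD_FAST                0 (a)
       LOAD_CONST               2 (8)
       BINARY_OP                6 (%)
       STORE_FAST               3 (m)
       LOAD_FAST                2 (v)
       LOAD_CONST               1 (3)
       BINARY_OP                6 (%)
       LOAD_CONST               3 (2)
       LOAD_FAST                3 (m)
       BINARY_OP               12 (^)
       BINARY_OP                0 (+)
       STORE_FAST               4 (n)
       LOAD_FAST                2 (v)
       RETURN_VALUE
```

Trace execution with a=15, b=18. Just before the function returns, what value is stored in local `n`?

5

LOAD_CONST → push 3. Stack: [3]
LOAD_FAST a → push 15. Stack: [3, 15]
BINARY_OP | → 3 | 15 = 15. Stack: [15]
STORE_FAST v → v=15. Stack: []
LOAD_FAST a → push 15. Stack: [15]
LOAD_CONST → push 8. Stack: [15, 8]
BINARY_OP % → 15 % 8 = 7. Stack: [7]
STORE_FAST m → m=7. Stack: []
LOAD_FAST v → push 15. Stack: [15]
LOAD_CONST → push 3. Stack: [15, 3]
BINARY_OP % → 15 % 3 = 0. Stack: [0]
LOAD_CONST → push 2. Stack: [0, 2]
LOAD_FAST m → push 7. Stack: [0, 2, 7]
BINARY_OP ^ → 2 ^ 7 = 5. Stack: [0, 5]
BINARY_OP + → 0 + 5 = 5. Stack: [5]
STORE_FAST n → n=5. Stack: []
LOAD_FAST v → push 15. Stack: [15]
RETURN_VALUE → return 15.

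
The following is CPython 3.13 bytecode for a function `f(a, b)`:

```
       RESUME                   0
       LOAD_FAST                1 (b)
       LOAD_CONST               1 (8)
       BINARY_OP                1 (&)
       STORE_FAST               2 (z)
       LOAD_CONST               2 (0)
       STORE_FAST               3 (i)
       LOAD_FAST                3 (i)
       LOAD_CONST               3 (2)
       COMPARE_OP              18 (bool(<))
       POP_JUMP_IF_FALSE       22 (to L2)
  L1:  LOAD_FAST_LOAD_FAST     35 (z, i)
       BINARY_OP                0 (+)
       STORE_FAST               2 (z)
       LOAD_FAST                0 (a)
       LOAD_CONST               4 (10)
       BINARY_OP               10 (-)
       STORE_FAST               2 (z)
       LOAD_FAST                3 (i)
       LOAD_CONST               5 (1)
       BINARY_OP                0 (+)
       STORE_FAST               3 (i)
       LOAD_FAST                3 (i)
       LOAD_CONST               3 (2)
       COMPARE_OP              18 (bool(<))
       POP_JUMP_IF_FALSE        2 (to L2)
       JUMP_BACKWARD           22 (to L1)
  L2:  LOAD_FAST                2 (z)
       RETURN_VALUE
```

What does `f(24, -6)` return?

14

LOAD_FAST b → push -6. Stack: [-6]
LOAD_CONST → push 8. Stack: [-6, 8]
BINARY_OP & → -6 & 8 = 8. Stack: [8]
STORE_FAST z → z=8. Stack: []
LOAD_CONST → push 0. Stack: [0]
STORE_FAST i → i=0. Stack: []
LOAD_FAST i → push 0. Stack: [0]
LOAD_CONST → push 2. Stack: [0, 2]
COMPARE_OP bool(<) → 0 vs 2 = True. Stack: [True]
POP_JUMP_IF_FALSE → pop True; no jump. Stack: []
LOAD_FAST_LOAD_FAST z,i → push 8,0. Stack: [8, 0]
BINARY_OP + → 8 + 0 = 8. Stack: [8]
STORE_FAST z → z=8. Stack: []
LOAD_FAST a → push 24. Stack: [24]
LOAD_CONST → push 10. Stack: [24, 10]
BINARY_OP - → 24 - 10 = 14. Stack: [14]
STORE_FAST z → z=14. Stack: []
LOAD_FAST i → push 0. Stack: [0]
LOAD_CONST → push 1. Stack: [0, 1]
BINARY_OP + → 0 + 1 = 1. Stack: [1]
STORE_FAST i → i=1. Stack: []
LOAD_FAST i → push 1. Stack: [1]
LOAD_CONST → push 2. Stack: [1, 2]
COMPARE_OP bool(<) → 1 vs 2 = True. Stack: [True]
POP_JUMP_IF_FALSE → pop True; no jump. Stack: []
LOAD_FAST_LOAD_FAST z,i → push 14,1. Stack: [14, 1]
BINARY_OP + → 14 + 1 = 15. Stack: [15]
STORE_FAST z → z=15. Stack: []
LOAD_FAST a → push 24. Stack: [24]
LOAD_CONST → push 10. Stack: [24, 10]
BINARY_OP - → 24 - 10 = 14. Stack: [14]
STORE_FAST z → z=14. Stack: []
LOAD_FAST i → push 1. Stack: [1]
LOAD_CONST → push 1. Stack: [1, 1]
BINARY_OP + → 1 + 1 = 2. Stack: [2]
STORE_FAST i → i=2. Stack: []
LOAD_FAST i → push 2. Stack: [2]
LOAD_CONST → push 2. Stack: [2, 2]
COMPARE_OP bool(<) → 2 vs 2 = False. Stack: [False]
POP_JUMP_IF_FALSE → pop False; jump. Stack: []
LOAD_FAST z → push 14. Stack: [14]
RETURN_VALUE → return 14.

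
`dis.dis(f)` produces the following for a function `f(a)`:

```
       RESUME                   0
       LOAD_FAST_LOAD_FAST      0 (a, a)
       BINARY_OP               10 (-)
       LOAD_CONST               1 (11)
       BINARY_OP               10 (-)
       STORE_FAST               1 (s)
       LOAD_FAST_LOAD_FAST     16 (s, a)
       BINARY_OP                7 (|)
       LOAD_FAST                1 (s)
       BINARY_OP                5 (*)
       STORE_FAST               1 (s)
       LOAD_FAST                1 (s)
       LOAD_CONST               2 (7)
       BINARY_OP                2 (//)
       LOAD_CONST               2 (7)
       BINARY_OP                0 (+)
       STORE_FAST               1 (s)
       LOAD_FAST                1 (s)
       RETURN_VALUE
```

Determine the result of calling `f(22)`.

21

LOAD_FAST_LOAD_FAST a,a → push 22,22. Stack: [22, 22]
BINARY_OP - → 22 - 22 = 0. Stack: [0]
LOAD_CONST → push 11. Stack: [0, 11]
BINARY_OP - → 0 - 11 = -11. Stack: [-11]
STORE_FAST s → s=-11. Stack: []
LOAD_FAST_LOAD_FAST s,a → push -11,22. Stack: [-11, 22]
BINARY_OP | → -11 | 22 = -9. Stack: [-9]
LOAD_FAST s → push -11. Stack: [-9, -11]
BINARY_OP * → -9 * -11 = 99. Stack: [99]
STORE_FAST s → s=99. Stack: []
LOAD_FAST s → push 99. Stack: [99]
LOAD_CONST → push 7. Stack: [99, 7]
BINARY_OP // → 99 // 7 = 14. Stack: [14]
LOAD_CONST → push 7. Stack: [14, 7]
BINARY_OP + → 14 + 7 = 21. Stack: [21]
STORE_FAST s → s=21. Stack: []
LOAD_FAST s → push 21. Stack: [21]
RETURN_VALUE → return 21.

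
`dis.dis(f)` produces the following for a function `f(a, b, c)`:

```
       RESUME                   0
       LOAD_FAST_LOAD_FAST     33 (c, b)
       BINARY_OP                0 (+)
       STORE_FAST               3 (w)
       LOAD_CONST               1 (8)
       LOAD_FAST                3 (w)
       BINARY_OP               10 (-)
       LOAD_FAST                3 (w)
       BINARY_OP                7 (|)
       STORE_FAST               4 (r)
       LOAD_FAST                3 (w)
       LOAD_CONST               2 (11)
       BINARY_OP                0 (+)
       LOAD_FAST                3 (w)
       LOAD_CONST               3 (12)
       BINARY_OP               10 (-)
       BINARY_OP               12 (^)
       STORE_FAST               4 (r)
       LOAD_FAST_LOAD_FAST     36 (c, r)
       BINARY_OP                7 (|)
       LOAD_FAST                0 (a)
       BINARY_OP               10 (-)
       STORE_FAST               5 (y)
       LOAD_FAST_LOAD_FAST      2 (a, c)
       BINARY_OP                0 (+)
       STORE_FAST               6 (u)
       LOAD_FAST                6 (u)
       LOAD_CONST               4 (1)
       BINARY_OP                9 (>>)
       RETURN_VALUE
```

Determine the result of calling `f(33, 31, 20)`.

LOAD_FAST_LOAD_FAST c,b → push 20,31. Stack: [20, 31]
BINARY_OP + → 20 + 31 = 51. Stack: [51]
STORE_FAST w → w=51. Stack: []
LOAD_CONST → push 8. Stack: [8]
LOAD_FAST w → push 51. Stack: [8, 51]
BINARY_OP - → 8 - 51 = -43. Stack: [-43]
LOAD_FAST w → push 51. Stack: [-43, 51]
BINARY_OP | → -43 | 51 = -9. Stack: [-9]
STORE_FAST r → r=-9. Stack: []
LOAD_FAST w → push 51. Stack: [51]
LOAD_CONST → push 11. Stack: [51, 11]
BINARY_OP + → 51 + 11 = 62. Stack: [62]
LOAD_FAST w → push 51. Stack: [62, 51]
LOAD_CONST → push 12. Stack: [62, 51, 12]
BINARY_OP - → 51 - 12 = 39. Stack: [62, 39]
BINARY_OP ^ → 62 ^ 39 = 25. Stack: [25]
STORE_FAST r → r=25. Stack: []
LOAD_FAST_LOAD_FAST c,r → push 20,25. Stack: [20, 25]
BINARY_OP | → 20 | 25 = 29. Stack: [29]
LOAD_FAST a → push 33. Stack: [29, 33]
BINARY_OP - → 29 - 33 = -4. Stack: [-4]
STORE_FAST y → y=-4. Stack: []
LOAD_FAST_LOAD_FAST a,c → push 33,20. Stack: [33, 20]
BINARY_OP + → 33 + 20 = 53. Stack: [53]
STORE_FAST u → u=53. Stack: []
LOAD_FAST u → push 53. Stack: [53]
LOAD_CONST → push 1. Stack: [53, 1]
BINARY_OP >> → 53 >> 1 = 26. Stack: [26]
RETURN_VALUE → return 26.

26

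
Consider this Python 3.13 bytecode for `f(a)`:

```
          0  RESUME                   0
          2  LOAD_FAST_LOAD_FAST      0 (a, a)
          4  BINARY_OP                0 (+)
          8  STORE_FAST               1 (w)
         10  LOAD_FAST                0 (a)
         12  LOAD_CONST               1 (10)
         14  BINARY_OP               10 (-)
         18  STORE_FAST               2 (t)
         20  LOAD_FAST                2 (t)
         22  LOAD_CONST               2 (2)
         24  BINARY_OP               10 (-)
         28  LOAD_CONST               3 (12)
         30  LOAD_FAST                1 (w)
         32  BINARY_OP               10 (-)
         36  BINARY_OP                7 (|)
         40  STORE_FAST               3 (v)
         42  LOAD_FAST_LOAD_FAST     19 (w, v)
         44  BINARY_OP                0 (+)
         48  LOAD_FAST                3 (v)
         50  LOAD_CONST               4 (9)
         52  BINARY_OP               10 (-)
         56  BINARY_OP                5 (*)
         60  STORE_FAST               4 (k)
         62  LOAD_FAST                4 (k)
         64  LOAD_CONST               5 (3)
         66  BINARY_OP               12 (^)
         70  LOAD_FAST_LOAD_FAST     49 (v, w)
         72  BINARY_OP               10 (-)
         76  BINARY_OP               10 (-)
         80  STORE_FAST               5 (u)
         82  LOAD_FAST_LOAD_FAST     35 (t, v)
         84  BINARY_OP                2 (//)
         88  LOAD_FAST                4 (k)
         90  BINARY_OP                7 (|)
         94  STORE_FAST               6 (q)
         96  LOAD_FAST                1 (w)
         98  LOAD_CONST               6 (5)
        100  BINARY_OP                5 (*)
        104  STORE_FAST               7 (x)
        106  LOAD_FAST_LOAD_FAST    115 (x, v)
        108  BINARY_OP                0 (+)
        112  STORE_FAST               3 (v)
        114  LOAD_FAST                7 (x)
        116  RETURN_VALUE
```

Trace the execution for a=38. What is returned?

380

LOAD_FAST_LOAD_FAST a,a → push 38,38. Stack: [38, 38]
BINARY_OP + → 38 + 38 = 76. Stack: [76]
STORE_FAST w → w=76. Stack: []
LOAD_FAST a → push 38. Stack: [38]
LOAD_CONST → push 10. Stack: [38, 10]
BINARY_OP - → 38 - 10 = 28. Stack: [28]
STORE_FAST t → t=28. Stack: []
LOAD_FAST t → push 28. Stack: [28]
LOAD_CONST → push 2. Stack: [28, 2]
BINARY_OP - → 28 - 2 = 26. Stack: [26]
LOAD_CONST → push 12. Stack: [26, 12]
LOAD_FAST w → push 76. Stack: [26, 12, 76]
BINARY_OP - → 12 - 76 = -64. Stack: [26, -64]
BINARY_OP | → 26 | -64 = -38. Stack: [-38]
STORE_FAST v → v=-38. Stack: []
LOAD_FAST_LOAD_FAST w,v → push 76,-38. Stack: [76, -38]
BINARY_OP + → 76 + -38 = 38. Stack: [38]
LOAD_FAST v → push -38. Stack: [38, -38]
LOAD_CONST → push 9. Stack: [38, -38, 9]
BINARY_OP - → -38 - 9 = -47. Stack: [38, -47]
BINARY_OP * → 38 * -47 = -1786. Stack: [-1786]
STORE_FAST k → k=-1786. Stack: []
LOAD_FAST k → push -1786. Stack: [-1786]
LOAD_CONST → push 3. Stack: [-1786, 3]
BINARY_OP ^ → -1786 ^ 3 = -1787. Stack: [-1787]
LOAD_FAST_LOAD_FAST v,w → push -38,76. Stack: [-1787, -38, 76]
BINARY_OP - → -38 - 76 = -114. Stack: [-1787, -114]
BINARY_OP - → -1787 - -114 = -1673. Stack: [-1673]
STORE_FAST u → u=-1673. Stack: []
LOAD_FAST_LOAD_FAST t,v → push 28,-38. Stack: [28, -38]
BINARY_OP // → 28 // -38 = -1. Stack: [-1]
LOAD_FAST k → push -1786. Stack: [-1, -1786]
BINARY_OP | → -1 | -1786 = -1. Stack: [-1]
STORE_FAST q → q=-1. Stack: []
LOAD_FAST w → push 76. Stack: [76]
LOAD_CONST → push 5. Stack: [76, 5]
BINARY_OP * → 76 * 5 = 380. Stack: [380]
STORE_FAST x → x=380. Stack: []
LOAD_FAST_LOAD_FAST x,v → push 380,-38. Stack: [380, -38]
BINARY_OP + → 380 + -38 = 342. Stack: [342]
STORE_FAST v → v=342. Stack: []
LOAD_FAST x → push 380. Stack: [380]
RETURN_VALUE → return 380.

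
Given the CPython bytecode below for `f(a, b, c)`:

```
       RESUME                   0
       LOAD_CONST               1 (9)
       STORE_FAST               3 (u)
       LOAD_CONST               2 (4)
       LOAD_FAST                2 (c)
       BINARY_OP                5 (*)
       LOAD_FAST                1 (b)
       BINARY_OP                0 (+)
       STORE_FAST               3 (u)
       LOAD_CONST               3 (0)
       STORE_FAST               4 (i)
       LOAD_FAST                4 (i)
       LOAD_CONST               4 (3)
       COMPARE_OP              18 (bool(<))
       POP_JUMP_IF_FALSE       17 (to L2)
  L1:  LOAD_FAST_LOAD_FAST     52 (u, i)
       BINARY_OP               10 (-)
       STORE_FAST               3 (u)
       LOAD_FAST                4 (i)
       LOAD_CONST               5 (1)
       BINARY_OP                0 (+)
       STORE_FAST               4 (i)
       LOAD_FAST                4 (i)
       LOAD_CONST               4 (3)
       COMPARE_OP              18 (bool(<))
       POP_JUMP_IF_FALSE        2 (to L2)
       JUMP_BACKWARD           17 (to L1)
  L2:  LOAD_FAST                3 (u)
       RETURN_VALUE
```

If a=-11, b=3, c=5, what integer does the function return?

LOAD_CONST → push 9. Stack: [9]
STORE_FAST u → u=9. Stack: []
LOAD_CONST → push 4. Stack: [4]
LOAD_FAST c → push 5. Stack: [4, 5]
BINARY_OP * → 4 * 5 = 20. Stack: [20]
LOAD_FAST b → push 3. Stack: [20, 3]
BINARY_OP + → 20 + 3 = 23. Stack: [23]
STORE_FAST u → u=23. Stack: []
LOAD_CONST → push 0. Stack: [0]
STORE_FAST i → i=0. Stack: []
LOAD_FAST i → push 0. Stack: [0]
LOAD_CONST → push 3. Stack: [0, 3]
COMPARE_OP bool(<) → 0 vs 3 = True. Stack: [True]
POP_JUMP_IF_FALSE → pop True; no jump. Stack: []
LOAD_FAST_LOAD_FAST u,i → push 23,0. Stack: [23, 0]
BINARY_OP - → 23 - 0 = 23. Stack: [23]
STORE_FAST u → u=23. Stack: []
LOAD_FAST i → push 0. Stack: [0]
LOAD_CONST → push 1. Stack: [0, 1]
BINARY_OP + → 0 + 1 = 1. Stack: [1]
STORE_FAST i → i=1. Stack: []
LOAD_FAST i → push 1. Stack: [1]
LOAD_CONST → push 3. Stack: [1, 3]
COMPARE_OP bool(<) → 1 vs 3 = True. Stack: [True]
POP_JUMP_IF_FALSE → pop True; no jump. Stack: []
LOAD_FAST_LOAD_FAST u,i → push 23,1. Stack: [23, 1]
BINARY_OP - → 23 - 1 = 22. Stack: [22]
STORE_FAST u → u=22. Stack: []
LOAD_FAST i → push 1. Stack: [1]
LOAD_CONST → push 1. Stack: [1, 1]
BINARY_OP + → 1 + 1 = 2. Stack: [2]
STORE_FAST i → i=2. Stack: []
LOAD_FAST i → push 2. Stack: [2]
LOAD_CONST → push 3. Stack: [2, 3]
COMPARE_OP bool(<) → 2 vs 3 = True. Stack: [True]
POP_JUMP_IF_FALSE → pop True; no jump. Stack: []
LOAD_FAST_LOAD_FAST u,i → push 22,2. Stack: [22, 2]
BINARY_OP - → 22 - 2 = 20. Stack: [20]
STORE_FAST u → u=20. Stack: []
LOAD_FAST i → push 2. Stack: [2]
LOAD_CONST → push 1. Stack: [2, 1]
BINARY_OP + → 2 + 1 = 3. Stack: [3]
STORE_FAST i → i=3. Stack: []
LOAD_FAST i → push 3. Stack: [3]
LOAD_CONST → push 3. Stack: [3, 3]
COMPARE_OP bool(<) → 3 vs 3 = False. Stack: [False]
POP_JUMP_IF_FALSE → pop False; jump. Stack: []
LOAD_FAST u → push 20. Stack: [20]
RETURN_VALUE → return 20.

20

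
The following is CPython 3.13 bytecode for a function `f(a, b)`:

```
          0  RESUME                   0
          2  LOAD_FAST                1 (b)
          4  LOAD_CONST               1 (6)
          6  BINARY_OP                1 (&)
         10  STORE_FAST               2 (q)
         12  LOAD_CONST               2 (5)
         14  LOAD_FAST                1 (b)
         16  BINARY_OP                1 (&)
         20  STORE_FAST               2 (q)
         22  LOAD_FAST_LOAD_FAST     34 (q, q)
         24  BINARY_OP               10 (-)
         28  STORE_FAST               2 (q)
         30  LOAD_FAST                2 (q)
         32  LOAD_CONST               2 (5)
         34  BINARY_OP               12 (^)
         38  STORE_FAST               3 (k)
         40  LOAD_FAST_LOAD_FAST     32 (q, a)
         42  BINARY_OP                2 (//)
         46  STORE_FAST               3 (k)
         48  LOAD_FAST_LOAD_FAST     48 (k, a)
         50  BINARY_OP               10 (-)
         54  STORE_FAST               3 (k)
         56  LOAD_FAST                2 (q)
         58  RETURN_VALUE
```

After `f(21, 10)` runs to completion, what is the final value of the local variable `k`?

LOAD_FAST b → push 10. Stack: [10]
LOAD_CONST → push 6. Stack: [10, 6]
BINARY_OP & → 10 & 6 = 2. Stack: [2]
STORE_FAST q → q=2. Stack: []
LOAD_CONST → push 5. Stack: [5]
LOAD_FAST b → push 10. Stack: [5, 10]
BINARY_OP & → 5 & 10 = 0. Stack: [0]
STORE_FAST q → q=0. Stack: []
LOAD_FAST_LOAD_FAST q,q → push 0,0. Stack: [0, 0]
BINARY_OP - → 0 - 0 = 0. Stack: [0]
STORE_FAST q → q=0. Stack: []
LOAD_FAST q → push 0. Stack: [0]
LOAD_CONST → push 5. Stack: [0, 5]
BINARY_OP ^ → 0 ^ 5 = 5. Stack: [5]
STORE_FAST k → k=5. Stack: []
LOAD_FAST_LOAD_FAST q,a → push 0,21. Stack: [0, 21]
BINARY_OP // → 0 // 21 = 0. Stack: [0]
STORE_FAST k → k=0. Stack: []
LOAD_FAST_LOAD_FAST k,a → push 0,21. Stack: [0, 21]
BINARY_OP - → 0 - 21 = -21. Stack: [-21]
STORE_FAST k → k=-21. Stack: []
LOAD_FAST q → push 0. Stack: [0]
RETURN_VALUE → return 0.

-21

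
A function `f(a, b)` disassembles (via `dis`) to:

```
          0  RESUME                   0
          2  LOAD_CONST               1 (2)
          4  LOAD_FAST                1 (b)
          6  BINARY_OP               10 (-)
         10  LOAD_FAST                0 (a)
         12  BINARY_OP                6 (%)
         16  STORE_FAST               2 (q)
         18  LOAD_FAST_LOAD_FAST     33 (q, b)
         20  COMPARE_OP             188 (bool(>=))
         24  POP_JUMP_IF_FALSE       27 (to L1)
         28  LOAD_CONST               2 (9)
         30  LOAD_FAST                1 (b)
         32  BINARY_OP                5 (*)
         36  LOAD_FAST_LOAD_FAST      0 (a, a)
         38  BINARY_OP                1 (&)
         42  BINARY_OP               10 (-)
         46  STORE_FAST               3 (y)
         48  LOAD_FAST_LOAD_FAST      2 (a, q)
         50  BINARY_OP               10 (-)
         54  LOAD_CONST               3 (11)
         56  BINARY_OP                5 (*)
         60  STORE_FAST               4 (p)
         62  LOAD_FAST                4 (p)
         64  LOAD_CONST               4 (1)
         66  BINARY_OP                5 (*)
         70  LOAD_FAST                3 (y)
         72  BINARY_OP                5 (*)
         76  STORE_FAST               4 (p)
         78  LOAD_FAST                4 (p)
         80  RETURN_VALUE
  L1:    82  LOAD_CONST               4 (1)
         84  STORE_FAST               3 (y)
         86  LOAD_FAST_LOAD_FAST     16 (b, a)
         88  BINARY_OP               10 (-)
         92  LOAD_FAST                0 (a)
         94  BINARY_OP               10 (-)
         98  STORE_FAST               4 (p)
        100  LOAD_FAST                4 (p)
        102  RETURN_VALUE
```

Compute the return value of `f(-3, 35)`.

41

LOAD_CONST → push 2. Stack: [2]
LOAD_FAST b → push 35. Stack: [2, 35]
BINARY_OP - → 2 - 35 = -33. Stack: [-33]
LOAD_FAST a → push -3. Stack: [-33, -3]
BINARY_OP % → -33 % -3 = 0. Stack: [0]
STORE_FAST q → q=0. Stack: []
LOAD_FAST_LOAD_FAST q,b → push 0,35. Stack: [0, 35]
COMPARE_OP bool(>=) → 0 vs 35 = False. Stack: [False]
POP_JUMP_IF_FALSE → pop False; jump. Stack: []
LOAD_CONST → push 1. Stack: [1]
STORE_FAST y → y=1. Stack: []
LOAD_FAST_LOAD_FAST b,a → push 35,-3. Stack: [35, -3]
BINARY_OP - → 35 - -3 = 38. Stack: [38]
LOAD_FAST a → push -3. Stack: [38, -3]
BINARY_OP - → 38 - -3 = 41. Stack: [41]
STORE_FAST p → p=41. Stack: []
LOAD_FAST p → push 41. Stack: [41]
RETURN_VALUE → return 41.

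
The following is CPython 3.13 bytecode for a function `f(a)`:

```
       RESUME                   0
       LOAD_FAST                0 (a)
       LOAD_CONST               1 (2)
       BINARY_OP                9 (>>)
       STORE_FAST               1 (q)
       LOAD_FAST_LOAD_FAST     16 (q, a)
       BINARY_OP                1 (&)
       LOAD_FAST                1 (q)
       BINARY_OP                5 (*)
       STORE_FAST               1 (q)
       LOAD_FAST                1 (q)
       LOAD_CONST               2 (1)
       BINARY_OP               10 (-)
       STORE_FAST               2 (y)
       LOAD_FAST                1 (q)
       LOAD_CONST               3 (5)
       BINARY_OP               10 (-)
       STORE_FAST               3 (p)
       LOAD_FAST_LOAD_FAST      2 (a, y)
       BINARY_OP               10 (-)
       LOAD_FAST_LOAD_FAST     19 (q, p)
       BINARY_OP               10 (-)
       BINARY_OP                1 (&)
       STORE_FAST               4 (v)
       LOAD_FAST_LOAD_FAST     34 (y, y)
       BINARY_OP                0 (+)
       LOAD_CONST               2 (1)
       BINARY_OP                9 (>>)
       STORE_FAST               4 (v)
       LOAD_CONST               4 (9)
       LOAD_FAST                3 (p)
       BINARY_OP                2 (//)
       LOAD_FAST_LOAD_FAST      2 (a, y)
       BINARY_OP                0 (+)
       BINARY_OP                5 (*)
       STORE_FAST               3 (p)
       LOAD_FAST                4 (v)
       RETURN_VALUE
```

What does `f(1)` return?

-1

LOAD_FAST a → push 1. Stack: [1]
LOAD_CONST → push 2. Stack: [1, 2]
BINARY_OP >> → 1 >> 2 = 0. Stack: [0]
STORE_FAST q → q=0. Stack: []
LOAD_FAST_LOAD_FAST q,a → push 0,1. Stack: [0, 1]
BINARY_OP & → 0 & 1 = 0. Stack: [0]
LOAD_FAST q → push 0. Stack: [0, 0]
BINARY_OP * → 0 * 0 = 0. Stack: [0]
STORE_FAST q → q=0. Stack: []
LOAD_FAST q → push 0. Stack: [0]
LOAD_CONST → push 1. Stack: [0, 1]
BINARY_OP - → 0 - 1 = -1. Stack: [-1]
STORE_FAST y → y=-1. Stack: []
LOAD_FAST q → push 0. Stack: [0]
LOAD_CONST → push 5. Stack: [0, 5]
BINARY_OP - → 0 - 5 = -5. Stack: [-5]
STORE_FAST p → p=-5. Stack: []
LOAD_FAST_LOAD_FAST a,y → push 1,-1. Stack: [1, -1]
BINARY_OP - → 1 - -1 = 2. Stack: [2]
LOAD_FAST_LOAD_FAST q,p → push 0,-5. Stack: [2, 0, -5]
BINARY_OP - → 0 - -5 = 5. Stack: [2, 5]
BINARY_OP & → 2 & 5 = 0. Stack: [0]
STORE_FAST v → v=0. Stack: []
LOAD_FAST_LOAD_FAST y,y → push -1,-1. Stack: [-1, -1]
BINARY_OP + → -1 + -1 = -2. Stack: [-2]
LOAD_CONST → push 1. Stack: [-2, 1]
BINARY_OP >> → -2 >> 1 = -1. Stack: [-1]
STORE_FAST v → v=-1. Stack: []
LOAD_CONST → push 9. Stack: [9]
LOAD_FAST p → push -5. Stack: [9, -5]
BINARY_OP // → 9 // -5 = -2. Stack: [-2]
LOAD_FAST_LOAD_FAST a,y → push 1,-1. Stack: [-2, 1, -1]
BINARY_OP + → 1 + -1 = 0. Stack: [-2, 0]
BINARY_OP * → -2 * 0 = 0. Stack: [0]
STORE_FAST p → p=0. Stack: []
LOAD_FAST v → push -1. Stack: [-1]
RETURN_VALUE → return -1.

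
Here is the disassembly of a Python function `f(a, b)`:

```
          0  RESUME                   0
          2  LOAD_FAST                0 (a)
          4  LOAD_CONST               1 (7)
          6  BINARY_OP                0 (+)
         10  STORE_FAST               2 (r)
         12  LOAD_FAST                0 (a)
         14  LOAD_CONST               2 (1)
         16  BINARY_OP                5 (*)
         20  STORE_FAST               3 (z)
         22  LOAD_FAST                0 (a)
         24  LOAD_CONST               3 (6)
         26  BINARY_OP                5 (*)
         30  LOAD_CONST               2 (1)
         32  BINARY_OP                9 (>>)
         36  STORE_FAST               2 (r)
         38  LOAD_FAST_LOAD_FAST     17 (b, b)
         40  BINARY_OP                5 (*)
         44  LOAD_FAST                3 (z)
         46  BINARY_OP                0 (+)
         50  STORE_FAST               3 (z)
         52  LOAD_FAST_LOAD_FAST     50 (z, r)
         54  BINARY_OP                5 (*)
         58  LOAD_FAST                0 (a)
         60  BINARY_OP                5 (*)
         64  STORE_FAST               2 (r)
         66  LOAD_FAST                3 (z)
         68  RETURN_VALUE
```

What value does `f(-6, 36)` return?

LOAD_FAST a → push -6. Stack: [-6]
LOAD_CONST → push 7. Stack: [-6, 7]
BINARY_OP + → -6 + 7 = 1. Stack: [1]
STORE_FAST r → r=1. Stack: []
LOAD_FAST a → push -6. Stack: [-6]
LOAD_CONST → push 1. Stack: [-6, 1]
BINARY_OP * → -6 * 1 = -6. Stack: [-6]
STORE_FAST z → z=-6. Stack: []
LOAD_FAST a → push -6. Stack: [-6]
LOAD_CONST → push 6. Stack: [-6, 6]
BINARY_OP * → -6 * 6 = -36. Stack: [-36]
LOAD_CONST → push 1. Stack: [-36, 1]
BINARY_OP >> → -36 >> 1 = -18. Stack: [-18]
STORE_FAST r → r=-18. Stack: []
LOAD_FAST_LOAD_FAST b,b → push 36,36. Stack: [36, 36]
BINARY_OP * → 36 * 36 = 1296. Stack: [1296]
LOAD_FAST z → push -6. Stack: [1296, -6]
BINARY_OP + → 1296 + -6 = 1290. Stack: [1290]
STORE_FAST z → z=1290. Stack: []
LOAD_FAST_LOAD_FAST z,r → push 1290,-18. Stack: [1290, -18]
BINARY_OP * → 1290 * -18 = -23220. Stack: [-23220]
LOAD_FAST a → push -6. Stack: [-23220, -6]
BINARY_OP * → -23220 * -6 = 139320. Stack: [139320]
STORE_FAST r → r=139320. Stack: []
LOAD_FAST z → push 1290. Stack: [1290]
RETURN_VALUE → return 1290.

1290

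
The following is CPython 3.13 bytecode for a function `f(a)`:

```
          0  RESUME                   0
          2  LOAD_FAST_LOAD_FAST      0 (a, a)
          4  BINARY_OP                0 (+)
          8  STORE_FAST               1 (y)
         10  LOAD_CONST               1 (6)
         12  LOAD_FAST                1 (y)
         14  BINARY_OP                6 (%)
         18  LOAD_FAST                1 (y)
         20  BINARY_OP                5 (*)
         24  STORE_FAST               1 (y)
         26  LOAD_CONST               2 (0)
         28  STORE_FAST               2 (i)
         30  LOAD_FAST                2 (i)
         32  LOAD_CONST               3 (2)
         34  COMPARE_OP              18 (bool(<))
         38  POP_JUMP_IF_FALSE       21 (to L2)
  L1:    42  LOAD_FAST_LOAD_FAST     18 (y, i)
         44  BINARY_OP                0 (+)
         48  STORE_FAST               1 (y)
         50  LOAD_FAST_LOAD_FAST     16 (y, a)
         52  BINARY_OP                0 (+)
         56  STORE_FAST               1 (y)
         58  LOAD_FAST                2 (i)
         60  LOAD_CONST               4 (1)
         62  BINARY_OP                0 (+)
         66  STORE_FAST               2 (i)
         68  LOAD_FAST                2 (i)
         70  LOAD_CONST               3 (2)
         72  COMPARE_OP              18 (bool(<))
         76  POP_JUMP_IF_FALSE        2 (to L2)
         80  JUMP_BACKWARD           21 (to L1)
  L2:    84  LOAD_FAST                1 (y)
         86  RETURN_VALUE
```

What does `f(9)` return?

127

LOAD_FAST_LOAD_FAST a,a → push 9,9. Stack: [9, 9]
BINARY_OP + → 9 + 9 = 18. Stack: [18]
STORE_FAST y → y=18. Stack: []
LOAD_CONST → push 6. Stack: [6]
LOAD_FAST y → push 18. Stack: [6, 18]
BINARY_OP % → 6 % 18 = 6. Stack: [6]
LOAD_FAST y → push 18. Stack: [6, 18]
BINARY_OP * → 6 * 18 = 108. Stack: [108]
STORE_FAST y → y=108. Stack: []
LOAD_CONST → push 0. Stack: [0]
STORE_FAST i → i=0. Stack: []
LOAD_FAST i → push 0. Stack: [0]
LOAD_CONST → push 2. Stack: [0, 2]
COMPARE_OP bool(<) → 0 vs 2 = True. Stack: [True]
POP_JUMP_IF_FALSE → pop True; no jump. Stack: []
LOAD_FAST_LOAD_FAST y,i → push 108,0. Stack: [108, 0]
BINARY_OP + → 108 + 0 = 108. Stack: [108]
STORE_FAST y → y=108. Stack: []
LOAD_FAST_LOAD_FAST y,a → push 108,9. Stack: [108, 9]
BINARY_OP + → 108 + 9 = 117. Stack: [117]
STORE_FAST y → y=117. Stack: []
LOAD_FAST i → push 0. Stack: [0]
LOAD_CONST → push 1. Stack: [0, 1]
BINARY_OP + → 0 + 1 = 1. Stack: [1]
STORE_FAST i → i=1. Stack: []
LOAD_FAST i → push 1. Stack: [1]
LOAD_CONST → push 2. Stack: [1, 2]
COMPARE_OP bool(<) → 1 vs 2 = True. Stack: [True]
POP_JUMP_IF_FALSE → pop True; no jump. Stack: []
LOAD_FAST_LOAD_FAST y,i → push 117,1. Stack: [117, 1]
BINARY_OP + → 117 + 1 = 118. Stack: [118]
STORE_FAST y → y=118. Stack: []
LOAD_FAST_LOAD_FAST y,a → push 118,9. Stack: [118, 9]
BINARY_OP + → 118 + 9 = 127. Stack: [127]
STORE_FAST y → y=127. Stack: []
LOAD_FAST i → push 1. Stack: [1]
LOAD_CONST → push 1. Stack: [1, 1]
BINARY_OP + → 1 + 1 = 2. Stack: [2]
STORE_FAST i → i=2. Stack: []
LOAD_FAST i → push 2. Stack: [2]
LOAD_CONST → push 2. Stack: [2, 2]
COMPARE_OP bool(<) → 2 vs 2 = False. Stack: [False]
POP_JUMP_IF_FALSE → pop False; jump. Stack: []
LOAD_FAST y → push 127. Stack: [127]
RETURN_VALUE → return 127.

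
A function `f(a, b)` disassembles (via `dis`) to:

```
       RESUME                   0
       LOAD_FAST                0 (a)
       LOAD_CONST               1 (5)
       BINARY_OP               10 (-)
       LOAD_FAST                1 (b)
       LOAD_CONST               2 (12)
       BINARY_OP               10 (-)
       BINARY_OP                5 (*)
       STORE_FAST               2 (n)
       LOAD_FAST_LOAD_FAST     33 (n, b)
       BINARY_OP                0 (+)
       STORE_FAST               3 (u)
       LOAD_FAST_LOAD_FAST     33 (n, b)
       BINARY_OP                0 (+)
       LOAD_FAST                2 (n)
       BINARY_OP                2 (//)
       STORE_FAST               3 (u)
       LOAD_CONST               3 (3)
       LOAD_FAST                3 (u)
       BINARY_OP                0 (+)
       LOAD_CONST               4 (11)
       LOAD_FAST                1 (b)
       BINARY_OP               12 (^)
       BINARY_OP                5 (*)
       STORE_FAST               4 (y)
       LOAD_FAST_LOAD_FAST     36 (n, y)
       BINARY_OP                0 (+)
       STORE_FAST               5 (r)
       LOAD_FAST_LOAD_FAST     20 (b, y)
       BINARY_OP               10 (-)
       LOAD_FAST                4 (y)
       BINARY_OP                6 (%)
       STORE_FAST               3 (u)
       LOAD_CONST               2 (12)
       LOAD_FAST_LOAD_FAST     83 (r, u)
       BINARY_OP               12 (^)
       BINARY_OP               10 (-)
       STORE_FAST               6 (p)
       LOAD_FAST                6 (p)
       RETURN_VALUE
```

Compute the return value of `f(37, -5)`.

-591

LOAD_FAST a → push 37. Stack: [37]
LOAD_CONST → push 5. Stack: [37, 5]
BINARY_OP - → 37 - 5 = 32. Stack: [32]
LOAD_FAST b → push -5. Stack: [32, -5]
LOAD_CONST → push 12. Stack: [32, -5, 12]
BINARY_OP - → -5 - 12 = -17. Stack: [32, -17]
BINARY_OP * → 32 * -17 = -544. Stack: [-544]
STORE_FAST n → n=-544. Stack: []
LOAD_FAST_LOAD_FAST n,b → push -544,-5. Stack: [-544, -5]
BINARY_OP + → -544 + -5 = -549. Stack: [-549]
STORE_FAST u → u=-549. Stack: []
LOAD_FAST_LOAD_FAST n,b → push -544,-5. Stack: [-544, -5]
BINARY_OP + → -544 + -5 = -549. Stack: [-549]
LOAD_FAST n → push -544. Stack: [-549, -544]
BINARY_OP // → -549 // -544 = 1. Stack: [1]
STORE_FAST u → u=1. Stack: []
LOAD_CONST → push 3. Stack: [3]
LOAD_FAST u → push 1. Stack: [3, 1]
BINARY_OP + → 3 + 1 = 4. Stack: [4]
LOAD_CONST → push 11. Stack: [4, 11]
LOAD_FAST b → push -5. Stack: [4, 11, -5]
BINARY_OP ^ → 11 ^ -5 = -16. Stack: [4, -16]
BINARY_OP * → 4 * -16 = -64. Stack: [-64]
STORE_FAST y → y=-64. Stack: []
LOAD_FAST_LOAD_FAST n,y → push -544,-64. Stack: [-544, -64]
BINARY_OP + → -544 + -64 = -608. Stack: [-608]
STORE_FAST r → r=-608. Stack: []
LOAD_FAST_LOAD_FAST b,y → push -5,-64. Stack: [-5, -64]
BINARY_OP - → -5 - -64 = 59. Stack: [59]
LOAD_FAST y → push -64. Stack: [59, -64]
BINARY_OP % → 59 % -64 = -5. Stack: [-5]
STORE_FAST u → u=-5. Stack: []
LOAD_CONST → push 12. Stack: [12]
LOAD_FAST_LOAD_FAST r,u → push -608,-5. Stack: [12, -608, -5]
BINARY_OP ^ → -608 ^ -5 = 603. Stack: [12, 603]
BINARY_OP - → 12 - 603 = -591. Stack: [-591]
STORE_FAST p → p=-591. Stack: []
LOAD_FAST p → push -591. Stack: [-591]
RETURN_VALUE → return -591.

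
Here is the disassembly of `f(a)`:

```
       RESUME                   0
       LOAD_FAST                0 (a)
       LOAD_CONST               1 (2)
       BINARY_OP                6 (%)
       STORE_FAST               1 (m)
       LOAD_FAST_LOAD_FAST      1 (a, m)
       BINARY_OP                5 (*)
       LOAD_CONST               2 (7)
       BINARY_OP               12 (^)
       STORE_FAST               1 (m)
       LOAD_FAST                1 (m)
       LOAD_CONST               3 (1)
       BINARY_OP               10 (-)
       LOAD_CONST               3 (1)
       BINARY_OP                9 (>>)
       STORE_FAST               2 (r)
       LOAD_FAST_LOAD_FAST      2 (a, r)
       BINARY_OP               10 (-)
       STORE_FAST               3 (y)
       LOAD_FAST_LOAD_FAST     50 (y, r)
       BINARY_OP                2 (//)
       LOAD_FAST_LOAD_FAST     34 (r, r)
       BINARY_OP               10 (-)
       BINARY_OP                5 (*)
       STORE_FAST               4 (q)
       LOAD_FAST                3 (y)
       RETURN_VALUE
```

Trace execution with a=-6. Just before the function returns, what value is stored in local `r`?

3

LOAD_FAST a → push -6. Stack: [-6]
LOAD_CONST → push 2. Stack: [-6, 2]
BINARY_OP % → -6 % 2 = 0. Stack: [0]
STORE_FAST m → m=0. Stack: []
LOAD_FAST_LOAD_FAST a,m → push -6,0. Stack: [-6, 0]
BINARY_OP * → -6 * 0 = 0. Stack: [0]
LOAD_CONST → push 7. Stack: [0, 7]
BINARY_OP ^ → 0 ^ 7 = 7. Stack: [7]
STORE_FAST m → m=7. Stack: []
LOAD_FAST m → push 7. Stack: [7]
LOAD_CONST → push 1. Stack: [7, 1]
BINARY_OP - → 7 - 1 = 6. Stack: [6]
LOAD_CONST → push 1. Stack: [6, 1]
BINARY_OP >> → 6 >> 1 = 3. Stack: [3]
STORE_FAST r → r=3. Stack: []
LOAD_FAST_LOAD_FAST a,r → push -6,3. Stack: [-6, 3]
BINARY_OP - → -6 - 3 = -9. Stack: [-9]
STORE_FAST y → y=-9. Stack: []
LOAD_FAST_LOAD_FAST y,r → push -9,3. Stack: [-9, 3]
BINARY_OP // → -9 // 3 = -3. Stack: [-3]
LOAD_FAST_LOAD_FAST r,r → push 3,3. Stack: [-3, 3, 3]
BINARY_OP - → 3 - 3 = 0. Stack: [-3, 0]
BINARY_OP * → -3 * 0 = 0. Stack: [0]
STORE_FAST q → q=0. Stack: []
LOAD_FAST y → push -9. Stack: [-9]
RETURN_VALUE → return -9.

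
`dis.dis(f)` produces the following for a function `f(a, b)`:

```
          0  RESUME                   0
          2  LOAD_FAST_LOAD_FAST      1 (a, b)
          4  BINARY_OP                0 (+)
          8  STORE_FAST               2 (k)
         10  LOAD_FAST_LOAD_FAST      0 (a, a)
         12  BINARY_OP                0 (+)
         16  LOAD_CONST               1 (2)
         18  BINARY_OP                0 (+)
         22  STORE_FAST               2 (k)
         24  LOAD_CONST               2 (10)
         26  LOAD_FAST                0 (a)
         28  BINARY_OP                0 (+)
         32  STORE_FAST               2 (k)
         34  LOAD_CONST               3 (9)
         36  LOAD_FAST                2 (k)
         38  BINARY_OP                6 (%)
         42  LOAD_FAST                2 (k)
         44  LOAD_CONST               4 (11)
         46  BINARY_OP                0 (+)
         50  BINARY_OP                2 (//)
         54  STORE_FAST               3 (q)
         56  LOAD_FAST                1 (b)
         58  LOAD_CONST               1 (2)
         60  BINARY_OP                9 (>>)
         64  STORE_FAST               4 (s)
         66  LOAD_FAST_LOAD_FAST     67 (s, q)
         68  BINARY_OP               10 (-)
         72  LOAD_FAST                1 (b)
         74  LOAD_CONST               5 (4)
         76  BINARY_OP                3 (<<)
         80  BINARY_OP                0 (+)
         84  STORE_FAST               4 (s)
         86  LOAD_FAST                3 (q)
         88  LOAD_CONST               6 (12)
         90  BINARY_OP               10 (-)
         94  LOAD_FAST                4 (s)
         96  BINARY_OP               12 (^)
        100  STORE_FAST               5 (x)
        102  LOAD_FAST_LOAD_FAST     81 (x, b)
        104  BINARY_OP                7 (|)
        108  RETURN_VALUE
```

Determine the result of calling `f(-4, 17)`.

LOAD_FAST_LOAD_FAST a,b → push -4,17. Stack: [-4, 17]
BINARY_OP + → -4 + 17 = 13. Stack: [13]
STORE_FAST k → k=13. Stack: []
LOAD_FAST_LOAD_FAST a,a → push -4,-4. Stack: [-4, -4]
BINARY_OP + → -4 + -4 = -8. Stack: [-8]
LOAD_CONST → push 2. Stack: [-8, 2]
BINARY_OP + → -8 + 2 = -6. Stack: [-6]
STORE_FAST k → k=-6. Stack: []
LOAD_CONST → push 10. Stack: [10]
LOAD_FAST a → push -4. Stack: [10, -4]
BINARY_OP + → 10 + -4 = 6. Stack: [6]
STORE_FAST k → k=6. Stack: []
LOAD_CONST → push 9. Stack: [9]
LOAD_FAST k → push 6. Stack: [9, 6]
BINARY_OP % → 9 % 6 = 3. Stack: [3]
LOAD_FAST k → push 6. Stack: [3, 6]
LOAD_CONST → push 11. Stack: [3, 6, 11]
BINARY_OP + → 6 + 11 = 17. Stack: [3, 17]
BINARY_OP // → 3 // 17 = 0. Stack: [0]
STORE_FAST q → q=0. Stack: []
LOAD_FAST b → push 17. Stack: [17]
LOAD_CONST → push 2. Stack: [17, 2]
BINARY_OP >> → 17 >> 2 = 4. Stack: [4]
STORE_FAST s → s=4. Stack: []
LOAD_FAST_LOAD_FAST s,q → push 4,0. Stack: [4, 0]
BINARY_OP - → 4 - 0 = 4. Stack: [4]
LOAD_FAST b → push 17. Stack: [4, 17]
LOAD_CONST → push 4. Stack: [4, 17, 4]
BINARY_OP << → 17 << 4 = 272. Stack: [4, 272]
BINARY_OP + → 4 + 272 = 276. Stack: [276]
STORE_FAST s → s=276. Stack: []
LOAD_FAST q → push 0. Stack: [0]
LOAD_CONST → push 12. Stack: [0, 12]
BINARY_OP - → 0 - 12 = -12. Stack: [-12]
LOAD_FAST s → push 276. Stack: [-12, 276]
BINARY_OP ^ → -12 ^ 276 = -288. Stack: [-288]
STORE_FAST x → x=-288. Stack: []
LOAD_FAST_LOAD_FAST x,b → push -288,17. Stack: [-288, 17]
BINARY_OP | → -288 | 17 = -271. Stack: [-271]
RETURN_VALUE → return -271.

-271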